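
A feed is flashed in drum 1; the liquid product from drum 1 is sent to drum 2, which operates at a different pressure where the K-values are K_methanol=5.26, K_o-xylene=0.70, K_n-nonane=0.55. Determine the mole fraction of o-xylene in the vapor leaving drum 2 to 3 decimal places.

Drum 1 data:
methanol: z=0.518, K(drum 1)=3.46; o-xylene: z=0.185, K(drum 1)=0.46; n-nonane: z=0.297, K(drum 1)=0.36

y_o-xylene (drum 2) = 0.222

Drum 1:
Let ψ₁ = V/F and solve Σ zᵢ(Kᵢ−1)/(1+ψ₁(Kᵢ−1)) = 0.
Feasibility: ΣzᵢKᵢ = 1.984, Σzᵢ/Kᵢ = 1.377 — both > 1, two phases present.
Iterate (Newton) starting at ψ₁ = 0.5:
  ψ₁ = 0.500: g = 0.1550, g' = -0.995 → ψ₁ = 0.656
  ψ₁ = 0.656: g = 0.0053, g' = -0.950 → ψ₁ = 0.661
Converged at ψ₁ = 0.661.
Drum-1 compositions:
  methanol: x = 0.197, y = 0.682
  o-xylene: x = 0.288, y = 0.132
  n-nonane: x = 0.515, y = 0.185
Drum-2 feed = drum-1 liquid: z₂ = (0.1972, 0.2878, 0.5150).
Drum 2:
Newton–Raphson from ψ₂ = 0.5:
  ψ₂ = 0.500: g = -0.1323, g' = -0.575 → ψ₂ = 0.270
  ψ₂ = 0.270: g = 0.0330, g' = -0.940 → ψ₂ = 0.305
  ψ₂ = 0.305: g = 0.0017, g' = -0.848 → ψ₂ = 0.307
Converged at ψ₂ = 0.307.
  methanol: x = 0.085, y = 0.449
  o-xylene: x = 0.317, y = 0.222
  n-nonane: x = 0.598, y = 0.329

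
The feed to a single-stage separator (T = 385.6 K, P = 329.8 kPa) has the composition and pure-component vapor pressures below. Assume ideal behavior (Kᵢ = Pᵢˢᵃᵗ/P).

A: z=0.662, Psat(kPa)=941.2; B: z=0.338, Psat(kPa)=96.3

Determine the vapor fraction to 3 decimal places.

Raoult's law: Kᵢ = Pᵢˢᵃᵗ/P = Pᵢˢᵃᵗ/329.8.
  K_A = 941.2/329.8 = 2.85385, K_B = 96.3/329.8 = 0.29200
Material balance + equilibrium reduce to Σ zᵢ(Kᵢ−1)/(1+ψ(Kᵢ−1)) = 0.
Check two-phase: ΣzᵢKᵢ = 1.988 > 1 and Σzᵢ/Kᵢ = 1.390 > 1, so g(0) = 0.988 > 0 and g(1) = -0.390 < 0.
Binary case is linear: z₁(K₁−1)(1+ψ(K₂−1)) + z₂(K₂−1)(1+ψ(K₁−1)) = 0
⇒ ψ = [z₁(K₁−1)+z₂(K₂−1)] / [−(K₁−1)(K₂−1)] = 0.9879/1.3125 = 0.753

ψ = 0.753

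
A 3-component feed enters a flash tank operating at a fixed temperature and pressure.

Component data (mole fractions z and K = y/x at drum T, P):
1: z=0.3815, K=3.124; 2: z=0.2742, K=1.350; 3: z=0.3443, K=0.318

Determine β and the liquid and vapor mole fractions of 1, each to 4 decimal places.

β = 0.6462, x_1 = 0.1608, y_1 = 0.5024

Iterate (Newton) starting at β = 0.43:
  β = 0.4300: g = 0.17468, g' = -0.8161 → β = 0.6440
  β = 0.6440: g = 0.00179, g' = -0.8386 → β = 0.6462
Converged at β = 0.6462.
Compositions from xᵢ = zᵢ/(1+β(Kᵢ−1)), yᵢ = Kᵢxᵢ:
  1: x = 0.1608, y = 0.5024
  2: x = 0.2236, y = 0.3019
  3: x = 0.6156, y = 0.1958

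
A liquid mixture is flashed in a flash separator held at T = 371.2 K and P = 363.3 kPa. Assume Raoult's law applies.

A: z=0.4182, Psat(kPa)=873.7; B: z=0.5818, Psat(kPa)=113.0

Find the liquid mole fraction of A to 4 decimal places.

x_A = 0.3290

Raoult's law: Kᵢ = Pᵢˢᵃᵗ/P = Pᵢˢᵃᵗ/363.3.
  K_A = 873.7/363.3 = 2.404900, K_B = 113.0/363.3 = 0.311038
Rachford–Rice: g(V/F) = Σ zᵢ(Kᵢ−1)/(1+V/F(Kᵢ−1)) = 0.
Feasibility: ΣzᵢKᵢ = 1.1867, Σzᵢ/Kᵢ = 2.0444 — both > 1, two phases present.
Binary case is linear: z₁(K₁−1)(1+V/F(K₂−1)) + z₂(K₂−1)(1+V/F(K₁−1)) = 0
⇒ V/F = [z₁(K₁−1)+z₂(K₂−1)] / [−(K₁−1)(K₂−1)] = 0.18669/0.96792 = 0.1929
Compositions from xᵢ = zᵢ/(1+V/F(Kᵢ−1)), yᵢ = Kᵢxᵢ:
  A: x = 0.3290, y = 0.7913
  B: x = 0.6710, y = 0.2087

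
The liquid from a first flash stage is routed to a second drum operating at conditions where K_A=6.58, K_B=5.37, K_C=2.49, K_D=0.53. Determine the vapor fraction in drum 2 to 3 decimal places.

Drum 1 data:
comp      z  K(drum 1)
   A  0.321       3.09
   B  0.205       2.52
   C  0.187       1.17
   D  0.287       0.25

Drum 1:
Let ψ₁ = V/F and solve Σ zᵢ(Kᵢ−1)/(1+ψ₁(Kᵢ−1)) = 0.
Check two-phase: ΣzᵢKᵢ = 1.799 > 1 and Σzᵢ/Kᵢ = 1.493 > 1, so g(0) = 0.799 > 0 and g(1) = -0.493 < 0.
Iterate (Newton) starting at ψ₁ = 0.61:
  ψ₁ = 0.610: g = 0.0886, g' = -0.951 → ψ₁ = 0.703
  ψ₁ = 0.703: g = -0.0047, g' = -1.068 → ψ₁ = 0.699
Converged at ψ₁ = 0.699.
Drum-1 compositions:
  A: x = 0.130, y = 0.403
  B: x = 0.099, y = 0.251
  C: x = 0.167, y = 0.196
  D: x = 0.603, y = 0.151
Drum-2 feed = drum-1 liquid: z₂ = (0.1305, 0.0994, 0.1671, 0.6030).
Drum 2:
Let ψ₂ = V/F and solve Σ zᵢ(Kᵢ−1)/(1+ψ₂(Kᵢ−1)) = 0.
Check two-phase: ΣzᵢKᵢ = 2.128 > 1 and Σzᵢ/Kᵢ = 1.243 > 1, so g(0) = 1.128 > 0 and g(1) = -0.243 < 0.
Iterate (Newton) starting at ψ₂ = 0.36:
  ψ₂ = 0.360: g = 0.2318, g' = -1.086 → ψ₂ = 0.574
  ψ₂ = 0.574: g = 0.0436, g' = -0.742 → ψ₂ = 0.632
  ψ₂ = 0.632: g = 0.0013, g' = -0.700 → ψ₂ = 0.634
Converged at ψ₂ = 0.634.
  A: x = 0.029, y = 0.189
  B: x = 0.026, y = 0.142
  C: x = 0.086, y = 0.214
  D: x = 0.859, y = 0.455

V/F (drum 2) = 0.634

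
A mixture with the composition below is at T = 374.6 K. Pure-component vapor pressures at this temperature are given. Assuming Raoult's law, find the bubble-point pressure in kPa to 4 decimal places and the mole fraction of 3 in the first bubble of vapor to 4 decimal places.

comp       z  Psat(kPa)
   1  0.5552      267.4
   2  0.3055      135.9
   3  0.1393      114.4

Pbub = 205.9138 kPa, y_3 = 0.0774

At the bubble point ψ → 0, so ΣzᵢKᵢ = 1 with Kᵢ = Pᵢˢᵃᵗ/P ⇒ P = ΣzᵢPᵢˢᵃᵗ.
P = 0.5552·267.4 + 0.3055·135.9 + 0.1393·114.4 = 205.9138 kPa
yᵢ = zᵢPᵢˢᵃᵗ/P ⇒ y_3 = 0.1393·114.4/205.9138 = 0.0774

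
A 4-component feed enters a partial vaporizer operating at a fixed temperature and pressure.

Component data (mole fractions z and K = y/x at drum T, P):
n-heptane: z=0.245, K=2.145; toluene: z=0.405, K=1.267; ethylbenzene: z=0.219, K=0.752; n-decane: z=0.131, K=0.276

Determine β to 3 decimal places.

β = 0.673

Newton–Raphson from β = 0.69:
  β = 0.690: g = -0.0070, g' = -0.415 → β = 0.673
Converged at β = 0.673.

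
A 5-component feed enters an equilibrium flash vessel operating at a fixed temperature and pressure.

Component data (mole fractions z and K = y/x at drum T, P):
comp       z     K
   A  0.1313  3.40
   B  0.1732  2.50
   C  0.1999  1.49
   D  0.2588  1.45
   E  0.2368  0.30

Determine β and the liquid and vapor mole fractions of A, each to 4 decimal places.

Iterate (Newton) starting at β = 0.69:
  β = 0.6900: g = 0.08776, g' = -0.6927 → β = 0.8167
  β = 0.8167: g = -0.00866, g' = -0.8500 → β = 0.8065
  β = 0.8065: g = -0.00009, g' = -0.8324 → β = 0.8064
Converged at β = 0.8064.
Compositions from xᵢ = zᵢ/(1+β(Kᵢ−1)), yᵢ = Kᵢxᵢ:
  A: x = 0.0447, y = 0.1521
  B: x = 0.0784, y = 0.1960
  C: x = 0.1433, y = 0.2135
  D: x = 0.1899, y = 0.2753
  E: x = 0.5437, y = 0.1631

β = 0.8064, x_A = 0.0447, y_A = 0.1521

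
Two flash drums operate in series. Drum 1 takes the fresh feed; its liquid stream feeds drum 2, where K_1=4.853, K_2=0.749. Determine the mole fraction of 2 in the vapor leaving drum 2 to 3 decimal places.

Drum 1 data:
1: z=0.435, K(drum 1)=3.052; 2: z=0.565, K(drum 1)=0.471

Drum 1:
Let ψ₁ = V/F and solve Σ zᵢ(Kᵢ−1)/(1+ψ₁(Kᵢ−1)) = 0.
Feasibility: ΣzᵢKᵢ = 1.594, Σzᵢ/Kᵢ = 1.342 — both > 1, two phases present.
Binary case is linear: z₁(K₁−1)(1+ψ₁(K₂−1)) + z₂(K₂−1)(1+ψ₁(K₁−1)) = 0
⇒ ψ₁ = [z₁(K₁−1)+z₂(K₂−1)] / [−(K₁−1)(K₂−1)] = 0.5937/1.0855 = 0.547
Drum-1 compositions:
  1: x = 0.205, y = 0.626
  2: x = 0.795, y = 0.374
Drum-2 feed = drum-1 liquid: z₂ = (0.2050, 0.7950).
Drum 2:
Binary case is linear: z₁(K₁−1)(1+ψ₂(K₂−1)) + z₂(K₂−1)(1+ψ₂(K₁−1)) = 0
⇒ ψ₂ = [z₁(K₁−1)+z₂(K₂−1)] / [−(K₁−1)(K₂−1)] = 0.5902/0.9671 = 0.610
  1: x = 0.061, y = 0.297
  2: x = 0.939, y = 0.703

y_2 (drum 2) = 0.703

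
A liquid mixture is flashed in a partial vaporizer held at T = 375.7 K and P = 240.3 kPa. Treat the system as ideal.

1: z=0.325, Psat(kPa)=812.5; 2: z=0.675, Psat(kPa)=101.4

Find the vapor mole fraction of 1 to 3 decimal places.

Raoult's law: Kᵢ = Pᵢˢᵃᵗ/P = Pᵢˢᵃᵗ/240.3.
  K_1 = 812.5/240.3 = 3.38119, K_2 = 101.4/240.3 = 0.42197
Let β = V/F and solve Σ zᵢ(Kᵢ−1)/(1+β(Kᵢ−1)) = 0.
Check two-phase: ΣzᵢKᵢ = 1.384 > 1 and Σzᵢ/Kᵢ = 1.696 > 1, so g(0) = 0.384 > 0 and g(1) = -0.696 < 0.
Binary case is linear: z₁(K₁−1)(1+β(K₂−1)) + z₂(K₂−1)(1+β(K₁−1)) = 0
⇒ β = [z₁(K₁−1)+z₂(K₂−1)] / [−(K₁−1)(K₂−1)] = 0.3837/1.3764 = 0.279
Compositions from xᵢ = zᵢ/(1+β(Kᵢ−1)), yᵢ = Kᵢxᵢ:
  1: x = 0.195, y = 0.660
  2: x = 0.805, y = 0.340

y_1 = 0.660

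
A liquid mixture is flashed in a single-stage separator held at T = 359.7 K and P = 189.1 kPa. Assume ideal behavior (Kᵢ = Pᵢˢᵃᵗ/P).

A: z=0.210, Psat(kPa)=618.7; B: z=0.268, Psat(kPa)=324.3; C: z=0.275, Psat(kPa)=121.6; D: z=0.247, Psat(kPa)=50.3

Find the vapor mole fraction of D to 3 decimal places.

Raoult's law: Kᵢ = Pᵢˢᵃᵗ/P = Pᵢˢᵃᵗ/189.1.
  K_A = 618.7/189.1 = 3.27181, K_B = 324.3/189.1 = 1.71497, K_C = 121.6/189.1 = 0.64305, K_D = 50.3/189.1 = 0.26600
Material balance + equilibrium reduce to Σ zᵢ(Kᵢ−1)/(1+V/F(Kᵢ−1)) = 0.
g(0) = ΣzᵢKᵢ − 1 = 0.389 and g(1) = 1 − Σzᵢ/Kᵢ = -0.577, so a root lies in (0, 1).
Newton–Raphson from V/F = 0.5:
  V/F = 0.500: g = -0.0414, g' = -0.696 → V/F = 0.441
  V/F = 0.441: g = -0.0003, g' = -0.690 → V/F = 0.440
Converged at V/F = 0.440.
Compositions from xᵢ = zᵢ/(1+V/F(Kᵢ−1)), yᵢ = Kᵢxᵢ:
  A: x = 0.105, y = 0.344
  B: x = 0.204, y = 0.350
  C: x = 0.326, y = 0.210
  D: x = 0.365, y = 0.097

y_D = 0.097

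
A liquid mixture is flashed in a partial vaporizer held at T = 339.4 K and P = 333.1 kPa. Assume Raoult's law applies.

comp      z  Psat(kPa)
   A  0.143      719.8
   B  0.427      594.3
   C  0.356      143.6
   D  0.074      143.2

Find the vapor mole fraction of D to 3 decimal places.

y_D = 0.045

Raoult's law: Kᵢ = Pᵢˢᵃᵗ/P = Pᵢˢᵃᵗ/333.1.
  K_A = 719.8/333.1 = 2.16091, K_B = 594.3/333.1 = 1.78415, K_C = 143.6/333.1 = 0.43110, K_D = 143.2/333.1 = 0.42990
Material balance + equilibrium reduce to Σ zᵢ(Kᵢ−1)/(1+β(Kᵢ−1)) = 0.
Check two-phase: ΣzᵢKᵢ = 1.256 > 1 and Σzᵢ/Kᵢ = 1.303 > 1, so g(0) = 0.256 > 0 and g(1) = -0.303 < 0.
Iterate (Newton) starting at β = 0.5:
  β = 0.500: g = 0.0035, g' = -0.485 → β = 0.507
Converged at β = 0.507.
Compositions from xᵢ = zᵢ/(1+β(Kᵢ−1)), yᵢ = Kᵢxᵢ:
  A: x = 0.090, y = 0.194
  B: x = 0.305, y = 0.545
  C: x = 0.500, y = 0.216
  D: x = 0.104, y = 0.045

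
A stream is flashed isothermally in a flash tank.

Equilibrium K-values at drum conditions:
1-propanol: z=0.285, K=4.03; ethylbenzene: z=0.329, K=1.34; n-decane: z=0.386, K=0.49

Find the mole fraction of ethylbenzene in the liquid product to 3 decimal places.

x_ethylbenzene = 0.258

Rachford–Rice: g(V/F) = Σ zᵢ(Kᵢ−1)/(1+V/F(Kᵢ−1)) = 0.
g(0) = ΣzᵢKᵢ − 1 = 0.779 and g(1) = 1 − Σzᵢ/Kᵢ = -0.104, so a root lies in (0, 1).
Newton–Raphson from V/F = 0.5:
  V/F = 0.500: g = 0.1747, g' = -0.622 → V/F = 0.781
  V/F = 0.781: g = 0.0179, g' = -0.532 → V/F = 0.814
Converged at V/F = 0.814.
Compositions from xᵢ = zᵢ/(1+V/F(Kᵢ−1)), yᵢ = Kᵢxᵢ:
  1-propanol: x = 0.082, y = 0.331
  ethylbenzene: x = 0.258, y = 0.345
  n-decane: x = 0.660, y = 0.323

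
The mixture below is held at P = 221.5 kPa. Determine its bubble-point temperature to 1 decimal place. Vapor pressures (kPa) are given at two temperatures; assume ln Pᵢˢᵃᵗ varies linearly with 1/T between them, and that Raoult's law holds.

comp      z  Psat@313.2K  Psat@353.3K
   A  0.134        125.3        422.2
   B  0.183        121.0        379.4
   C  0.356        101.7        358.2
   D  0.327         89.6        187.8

T = 339.6 K

Bubble-point temperature: ΣzᵢPᵢˢᵃᵗ(T) = P. Interpolate ln Pᵢˢᵃᵗ = aᵢ + bᵢ/T.
  T = 313.2 K: ΣzᵢPᵢˢᵃᵗ = 104.44 kPa
  T = 353.3 K: ΣzᵢPᵢˢᵃᵗ = 314.93 kPa
  T = 333.2 K: ΣzᵢPᵢˢᵃᵗ = 186.24 kPa
  T = 343.2 K: ΣzᵢPᵢˢᵃᵗ = 243.46 kPa
  T = 338.2 K: ΣzᵢPᵢˢᵃᵗ = 213.29 kPa
  T = 340.7 K: ΣzᵢPᵢˢᵃᵗ = 227.97 kPa
Interpolating between 338.2 K and 340.7 K gives T ≈ 339.6 K.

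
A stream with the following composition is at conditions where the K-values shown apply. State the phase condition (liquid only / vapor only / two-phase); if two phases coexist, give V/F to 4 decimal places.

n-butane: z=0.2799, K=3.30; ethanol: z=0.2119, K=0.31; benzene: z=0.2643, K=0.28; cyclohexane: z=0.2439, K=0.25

ΣzᵢKᵢ = 1.1243; Σzᵢ/Kᵢ = 2.6879.
Both exceed 1, so a two-phase solution exists.
Material balance + equilibrium reduce to Σ zᵢ(Kᵢ−1)/(1+ψ(Kᵢ−1)) = 0.
Newton iteration, ψ⁰ = 0.61:
  ψ = 0.6100: g = -0.66110, g' = -1.4591 → ψ = 0.1569
  ψ = 0.1569: g = -0.11276, g' = -1.2767 → ψ = 0.0686
  ψ = 0.0686: g = 0.00956, g' = -1.5199 → ψ = 0.0749
Converged at ψ = 0.0749.

two-phase, V/F = 0.0749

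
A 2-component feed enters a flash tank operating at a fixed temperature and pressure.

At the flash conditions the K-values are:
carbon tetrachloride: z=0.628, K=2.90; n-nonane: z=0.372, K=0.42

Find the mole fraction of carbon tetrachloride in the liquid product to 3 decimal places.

Rachford–Rice: g(ψ) = Σ zᵢ(Kᵢ−1)/(1+ψ(Kᵢ−1)) = 0.
Check two-phase: ΣzᵢKᵢ = 1.977 > 1 and Σzᵢ/Kᵢ = 1.102 > 1, so g(0) = 0.977 > 0 and g(1) = -0.102 < 0.
Binary case is linear: z₁(K₁−1)(1+ψ(K₂−1)) + z₂(K₂−1)(1+ψ(K₁−1)) = 0
⇒ ψ = [z₁(K₁−1)+z₂(K₂−1)] / [−(K₁−1)(K₂−1)] = 0.9774/1.1020 = 0.887
Compositions from xᵢ = zᵢ/(1+ψ(Kᵢ−1)), yᵢ = Kᵢxᵢ:
  carbon tetrachloride: x = 0.234, y = 0.678
  n-nonane: x = 0.766, y = 0.322

x_carbon tetrachloride = 0.234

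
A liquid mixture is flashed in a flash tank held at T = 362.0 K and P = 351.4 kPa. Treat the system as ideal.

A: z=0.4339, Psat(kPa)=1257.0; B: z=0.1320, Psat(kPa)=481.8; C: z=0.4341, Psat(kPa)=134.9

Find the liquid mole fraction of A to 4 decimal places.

x_A = 0.1602

Raoult's law: Kᵢ = Pᵢˢᵃᵗ/P = Pᵢˢᵃᵗ/351.4.
  K_A = 1257.0/351.4 = 3.577120, K_B = 481.8/351.4 = 1.371087, K_C = 134.9/351.4 = 0.383893
Rachford–Rice: g(ψ) = Σ zᵢ(Kᵢ−1)/(1+ψ(Kᵢ−1)) = 0.
Feasibility: ΣzᵢKᵢ = 1.8997, Σzᵢ/Kᵢ = 1.3484 — both > 1, two phases present.
Newton iteration, ψ⁰ = 0.66:
  ψ = 0.6600: g = 0.00263, g' = -0.8748 → ψ = 0.6630
Converged at ψ = 0.6630.
Compositions from xᵢ = zᵢ/(1+ψ(Kᵢ−1)), yᵢ = Kᵢxᵢ:
  A: x = 0.1602, y = 0.5730
  B: x = 0.1059, y = 0.1452
  C: x = 0.7339, y = 0.2817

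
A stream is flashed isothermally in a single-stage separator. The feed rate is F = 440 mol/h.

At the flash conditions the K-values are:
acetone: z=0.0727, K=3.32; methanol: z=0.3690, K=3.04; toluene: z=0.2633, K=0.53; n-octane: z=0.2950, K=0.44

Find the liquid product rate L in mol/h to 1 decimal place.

L = 183.6 mol/h

Material balance + equilibrium reduce to Σ zᵢ(Kᵢ−1)/(1+ψ(Kᵢ−1)) = 0.
g(0) = ΣzᵢKᵢ − 1 = 0.6325 and g(1) = 1 − Σzᵢ/Kᵢ = -0.3105, so a root lies in (0, 1).
Iterate (Newton) starting at ψ = 0.59:
  ψ = 0.5900: g = -0.00514, g' = -0.7037 → ψ = 0.5827
Converged at ψ = 0.5827.
Then V = ψ·F = 0.5827·440 = 256.4 mol/h and L = F − V = 183.6 mol/h.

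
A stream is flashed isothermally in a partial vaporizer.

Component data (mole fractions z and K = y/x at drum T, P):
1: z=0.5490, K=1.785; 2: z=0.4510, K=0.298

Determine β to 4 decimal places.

Binary case is linear: z₁(K₁−1)(1+β(K₂−1)) + z₂(K₂−1)(1+β(K₁−1)) = 0
⇒ β = [z₁(K₁−1)+z₂(K₂−1)] / [−(K₁−1)(K₂−1)] = 0.11436/0.55107 = 0.2075

β = 0.2075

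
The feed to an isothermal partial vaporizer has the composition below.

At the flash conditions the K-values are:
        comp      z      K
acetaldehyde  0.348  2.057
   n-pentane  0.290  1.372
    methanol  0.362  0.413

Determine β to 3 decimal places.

Material balance + equilibrium reduce to Σ zᵢ(Kᵢ−1)/(1+β(Kᵢ−1)) = 0.
g(0) = ΣzᵢKᵢ − 1 = 0.263 and g(1) = 1 − Σzᵢ/Kᵢ = -0.257, so a root lies in (0, 1).
Iterate (Newton) starting at β = 0.64:
  β = 0.640: g = -0.0338, g' = -0.485 → β = 0.570
  β = 0.570: g = -0.0009, g' = -0.460 → β = 0.568
Converged at β = 0.568.

β = 0.568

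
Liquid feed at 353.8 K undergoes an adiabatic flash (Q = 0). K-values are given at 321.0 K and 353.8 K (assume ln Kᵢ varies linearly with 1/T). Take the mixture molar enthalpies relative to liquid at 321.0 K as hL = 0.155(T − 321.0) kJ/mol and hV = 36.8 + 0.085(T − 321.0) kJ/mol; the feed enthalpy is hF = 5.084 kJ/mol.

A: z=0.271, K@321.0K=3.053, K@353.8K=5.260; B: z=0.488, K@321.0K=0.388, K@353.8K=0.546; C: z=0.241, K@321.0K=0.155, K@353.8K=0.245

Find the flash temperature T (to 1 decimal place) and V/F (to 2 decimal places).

T = 327.9 K, V/F = 0.11

Adiabatic flash: solve Rachford–Rice at each trial T, then check hF = ψ·hV(T) + (1−ψ)·hL(T).
  T = 321.0 K: K = (3.053, 0.388, 0.155), RR gives ψ = 0.038, H_out = 1.397 kJ/mol
  T = 353.8 K: K = (5.260, 0.546, 0.245), RR gives ψ = 0.312, H_out = 15.836 kJ/mol
  T = 337.4 K: K = (4.061, 0.464, 0.197), RR gives ψ = 0.194, H_out = 9.442 kJ/mol
  T = 329.2 K: K = (3.534, 0.425, 0.175), RR gives ψ = 0.123, H_out = 5.739 kJ/mol
  T = 325.1 K: K = (3.288, 0.406, 0.165), RR gives ψ = 0.083, H_out = 3.669 kJ/mol
  T = 327.1 K: K = (3.406, 0.416, 0.170), RR gives ψ = 0.103, H_out = 4.701 kJ/mol
Linear interpolation between T = 327.1 (H_out = 4.701) and T = 329.2 (H_out = 5.739) on hF = 5.084 gives T ≈ 327.9 K, at which ψ = 0.11.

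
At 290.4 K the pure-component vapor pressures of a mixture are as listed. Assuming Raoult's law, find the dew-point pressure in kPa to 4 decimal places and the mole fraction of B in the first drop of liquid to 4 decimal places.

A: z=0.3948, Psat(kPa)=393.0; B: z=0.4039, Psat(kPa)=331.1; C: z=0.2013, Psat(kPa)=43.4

Pdew = 145.7152 kPa, x_B = 0.1778

At the dew point ψ → 1, so Σzᵢ/Kᵢ = 1 with Kᵢ = Pᵢˢᵃᵗ/P ⇒ 1/P = Σzᵢ/Pᵢˢᵃᵗ.
1/P = 0.3948/393.0 + 0.4039/331.1 + 0.2013/43.4 = 0.0068627 ⇒ P = 145.7152 kPa
xᵢ = zᵢP/Pᵢˢᵃᵗ ⇒ x_B = 0.4039·145.7152/331.1 = 0.1778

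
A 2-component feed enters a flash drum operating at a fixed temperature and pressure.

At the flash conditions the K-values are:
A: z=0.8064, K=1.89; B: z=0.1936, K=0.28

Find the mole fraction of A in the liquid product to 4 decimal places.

Rachford–Rice: g(β) = Σ zᵢ(Kᵢ−1)/(1+β(Kᵢ−1)) = 0.
Feasibility: ΣzᵢKᵢ = 1.5783, Σzᵢ/Kᵢ = 1.1181 — both > 1, two phases present.
Binary case is linear: z₁(K₁−1)(1+β(K₂−1)) + z₂(K₂−1)(1+β(K₁−1)) = 0
⇒ β = [z₁(K₁−1)+z₂(K₂−1)] / [−(K₁−1)(K₂−1)] = 0.57830/0.64080 = 0.9025
Compositions from xᵢ = zᵢ/(1+β(Kᵢ−1)), yᵢ = Kᵢxᵢ:
  A: x = 0.4472, y = 0.8452
  B: x = 0.5528, y = 0.1548

x_A = 0.4472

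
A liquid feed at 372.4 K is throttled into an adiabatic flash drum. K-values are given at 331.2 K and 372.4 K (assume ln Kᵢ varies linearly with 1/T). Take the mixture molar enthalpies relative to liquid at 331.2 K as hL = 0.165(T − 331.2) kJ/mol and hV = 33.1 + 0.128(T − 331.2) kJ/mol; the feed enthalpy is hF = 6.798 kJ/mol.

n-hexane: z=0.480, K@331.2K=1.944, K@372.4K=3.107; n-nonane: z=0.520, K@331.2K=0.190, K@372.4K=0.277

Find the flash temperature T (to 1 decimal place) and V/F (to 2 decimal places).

T = 340.1 K, V/F = 0.16

Adiabatic flash: solve Rachford–Rice at each trial T, then check hF = ψ·hV(T) + (1−ψ)·hL(T).
  T = 331.2 K: K = (1.944, 0.190), RR gives ψ = 0.042, H_out = 1.382 kJ/mol
  T = 372.4 K: K = (3.107, 0.277), RR gives ψ = 0.417, H_out = 19.968 kJ/mol
  T = 351.8 K: K = (2.492, 0.232), RR gives ψ = 0.276, H_out = 12.336 kJ/mol
  T = 341.5 K: K = (2.209, 0.211), RR gives ψ = 0.178, H_out = 7.522 kJ/mol
  T = 336.4 K: K = (2.076, 0.200), RR gives ψ = 0.117, H_out = 4.701 kJ/mol
  T = 338.9 K: K = (2.141, 0.205), RR gives ψ = 0.148, H_out = 6.129 kJ/mol
  T = 340.2 K: K = (2.175, 0.208), RR gives ψ = 0.163, H_out = 6.837 kJ/mol
Linear interpolation between T = 338.9 (H_out = 6.129) and T = 340.2 (H_out = 6.837) on hF = 6.798 gives T ≈ 340.1 K, at which ψ = 0.16.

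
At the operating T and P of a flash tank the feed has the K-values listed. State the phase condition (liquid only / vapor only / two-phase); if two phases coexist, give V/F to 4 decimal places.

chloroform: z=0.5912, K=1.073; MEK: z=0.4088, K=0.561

ΣzᵢKᵢ = 0.8637; Σzᵢ/Kᵢ = 1.2797.
Since ΣzᵢKᵢ < 1 the mixture is below its bubble point — single liquid phase.

liquid only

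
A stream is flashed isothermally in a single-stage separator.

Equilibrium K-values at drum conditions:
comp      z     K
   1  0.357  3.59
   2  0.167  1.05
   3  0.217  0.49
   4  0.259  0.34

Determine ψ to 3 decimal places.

Newton iteration, ψ⁰ = 0.5:
  ψ = 0.500: g = 0.0074, g' = -0.808 → ψ = 0.509
Converged at ψ = 0.509.

ψ = 0.509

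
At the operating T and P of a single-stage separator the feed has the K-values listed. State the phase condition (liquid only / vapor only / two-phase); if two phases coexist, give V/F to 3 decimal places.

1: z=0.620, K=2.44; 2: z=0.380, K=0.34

two-phase, V/F = 0.676

ΣzᵢKᵢ = 1.642; Σzᵢ/Kᵢ = 1.372.
Both exceed 1, so a two-phase solution exists.
Let ψ = V/F and solve Σ zᵢ(Kᵢ−1)/(1+ψ(Kᵢ−1)) = 0.
Binary case is linear: z₁(K₁−1)(1+ψ(K₂−1)) + z₂(K₂−1)(1+ψ(K₁−1)) = 0
⇒ ψ = [z₁(K₁−1)+z₂(K₂−1)] / [−(K₁−1)(K₂−1)] = 0.6420/0.9504 = 0.676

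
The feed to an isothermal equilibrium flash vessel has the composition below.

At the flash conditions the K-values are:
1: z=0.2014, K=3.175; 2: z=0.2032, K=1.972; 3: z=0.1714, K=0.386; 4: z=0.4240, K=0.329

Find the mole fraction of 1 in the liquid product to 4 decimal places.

Rachford–Rice: g(ψ) = Σ zᵢ(Kᵢ−1)/(1+ψ(Kᵢ−1)) = 0.
Feasibility: ΣzᵢKᵢ = 1.2458, Σzᵢ/Kᵢ = 1.8993 — both > 1, two phases present.
Iterate (Newton) starting at ψ = 0.5:
  ψ = 0.5000: g = -0.23725, g' = -0.8725 → ψ = 0.2281
  ψ = 0.2281: g = -0.00381, g' = -0.9078 → ψ = 0.2239
Converged at ψ = 0.2239.
Compositions from xᵢ = zᵢ/(1+ψ(Kᵢ−1)), yᵢ = Kᵢxᵢ:
  1: x = 0.1354, y = 0.4300
  2: x = 0.1669, y = 0.3291
  3: x = 0.1987, y = 0.0767
  4: x = 0.4990, y = 0.1642

x_1 = 0.1354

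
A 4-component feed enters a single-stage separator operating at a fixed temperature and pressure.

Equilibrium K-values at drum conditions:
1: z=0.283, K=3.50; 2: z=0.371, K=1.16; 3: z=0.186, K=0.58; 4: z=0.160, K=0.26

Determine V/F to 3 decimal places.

Material balance + equilibrium reduce to Σ zᵢ(Kᵢ−1)/(1+V/F(Kᵢ−1)) = 0.
Feasibility: ΣzᵢKᵢ = 1.570, Σzᵢ/Kᵢ = 1.337 — both > 1, two phases present.
Newton–Raphson from V/F = 0.38:
  V/F = 0.380: g = 0.1611, g' = -0.690 → V/F = 0.614
  V/F = 0.614: g = 0.0111, g' = -0.637 → V/F = 0.631
Converged at V/F = 0.631.

V/F = 0.631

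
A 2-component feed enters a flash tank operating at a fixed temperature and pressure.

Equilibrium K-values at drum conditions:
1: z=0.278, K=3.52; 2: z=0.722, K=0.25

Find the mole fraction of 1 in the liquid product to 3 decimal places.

Rachford–Rice: g(V/F) = Σ zᵢ(Kᵢ−1)/(1+V/F(Kᵢ−1)) = 0.
g(0) = ΣzᵢKᵢ − 1 = 0.159 and g(1) = 1 − Σzᵢ/Kᵢ = -1.967, so a root lies in (0, 1).
Binary case is linear: z₁(K₁−1)(1+V/F(K₂−1)) + z₂(K₂−1)(1+V/F(K₁−1)) = 0
⇒ V/F = [z₁(K₁−1)+z₂(K₂−1)] / [−(K₁−1)(K₂−1)] = 0.1591/1.8900 = 0.084
Compositions from xᵢ = zᵢ/(1+V/F(Kᵢ−1)), yᵢ = Kᵢxᵢ:
  1: x = 0.229, y = 0.807
  2: x = 0.771, y = 0.193

x_1 = 0.229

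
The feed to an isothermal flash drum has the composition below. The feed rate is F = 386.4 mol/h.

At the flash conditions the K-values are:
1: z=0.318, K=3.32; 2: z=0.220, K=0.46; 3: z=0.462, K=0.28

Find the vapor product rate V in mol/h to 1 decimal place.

V = 71.6 mol/h

Let ψ = V/F and solve Σ zᵢ(Kᵢ−1)/(1+ψ(Kᵢ−1)) = 0.
g(0) = ΣzᵢKᵢ − 1 = 0.286 and g(1) = 1 − Σzᵢ/Kᵢ = -1.224, so a root lies in (0, 1).
Iterate (Newton) starting at ψ = 0.57:
  ψ = 0.570: g = -0.4181, g' = -1.140 → ψ = 0.203
  ψ = 0.203: g = -0.0218, g' = -1.200 → ψ = 0.185
Converged at ψ = 0.185.
Then V = ψ·F = 0.1854·386.4 = 71.6 mol/h and L = F − V = 314.8 mol/h.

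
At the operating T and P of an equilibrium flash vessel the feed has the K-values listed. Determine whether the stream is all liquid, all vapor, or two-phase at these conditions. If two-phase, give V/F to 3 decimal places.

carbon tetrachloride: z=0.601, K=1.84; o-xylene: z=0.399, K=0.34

ΣzᵢKᵢ = 1.242; Σzᵢ/Kᵢ = 1.500.
Both exceed 1, so a two-phase solution exists.
Binary case is linear: z₁(K₁−1)(1+ψ(K₂−1)) + z₂(K₂−1)(1+ψ(K₁−1)) = 0
⇒ ψ = [z₁(K₁−1)+z₂(K₂−1)] / [−(K₁−1)(K₂−1)] = 0.2415/0.5544 = 0.436

two-phase, V/F = 0.436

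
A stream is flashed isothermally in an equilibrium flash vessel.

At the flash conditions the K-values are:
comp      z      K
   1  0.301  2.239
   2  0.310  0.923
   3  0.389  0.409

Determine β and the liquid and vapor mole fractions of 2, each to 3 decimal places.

Material balance + equilibrium reduce to Σ zᵢ(Kᵢ−1)/(1+β(Kᵢ−1)) = 0.
Feasibility: ΣzᵢKᵢ = 1.119, Σzᵢ/Kᵢ = 1.421 — both > 1, two phases present.
Newton–Raphson from β = 0.35:
  β = 0.350: g = -0.0543, g' = -0.443 → β = 0.227
  β = 0.227: g = 0.0010, g' = -0.464 → β = 0.230
Converged at β = 0.230.
Compositions from xᵢ = zᵢ/(1+β(Kᵢ−1)), yᵢ = Kᵢxᵢ:
  1: x = 0.234, y = 0.525
  2: x = 0.316, y = 0.291
  3: x = 0.450, y = 0.184

β = 0.230, x_2 = 0.316, y_2 = 0.291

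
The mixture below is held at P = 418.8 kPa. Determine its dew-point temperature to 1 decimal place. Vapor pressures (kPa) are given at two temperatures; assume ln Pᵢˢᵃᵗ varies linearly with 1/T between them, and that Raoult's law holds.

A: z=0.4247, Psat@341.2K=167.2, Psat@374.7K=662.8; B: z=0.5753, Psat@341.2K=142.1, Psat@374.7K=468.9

T = 367.6 K

Dew-point temperature: Σzᵢ·P/Pᵢˢᵃᵗ(T) = 1. Interpolate ln Pᵢˢᵃᵗ = aᵢ + bᵢ/T.
  T = 341.2 K: ΣzᵢP/Pᵢˢᵃᵗ = 2.7593
  T = 374.7 K: ΣzᵢP/Pᵢˢᵃᵗ = 0.7822
  T = 357.9 K: ΣzᵢP/Pᵢˢᵃᵗ = 1.4277
  T = 366.3 K: ΣzᵢP/Pᵢˢᵃᵗ = 1.0493
  T = 370.5 K: ΣzᵢP/Pᵢˢᵃᵗ = 0.9044
  T = 368.4 K: ΣzᵢP/Pᵢˢᵃᵗ = 0.9737
  T = 367.4 K: ΣzᵢP/Pᵢˢᵃᵗ = 1.0089
  T = 367.9 K: ΣzᵢP/Pᵢˢᵃᵗ = 0.9911
Interpolating between 367.4 K and 367.9 K gives T ≈ 367.6 K.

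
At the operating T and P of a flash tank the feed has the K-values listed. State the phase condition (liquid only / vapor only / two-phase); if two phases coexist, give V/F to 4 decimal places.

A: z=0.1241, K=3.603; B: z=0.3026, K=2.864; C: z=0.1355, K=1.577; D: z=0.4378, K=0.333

two-phase, V/F = 0.5604

ΣzᵢKᵢ = 1.6732; Σzᵢ/Kᵢ = 1.5407.
Both exceed 1, so a two-phase solution exists.
Material balance + equilibrium reduce to Σ zᵢ(Kᵢ−1)/(1+ψ(Kᵢ−1)) = 0.
Iterate (Newton) starting at ψ = 0.5:
  ψ = 0.5000: g = 0.05486, g' = -0.9060 → ψ = 0.5605
  ψ = 0.5605: g = -0.00011, g' = -0.9131 → ψ = 0.5604
Converged at ψ = 0.5604.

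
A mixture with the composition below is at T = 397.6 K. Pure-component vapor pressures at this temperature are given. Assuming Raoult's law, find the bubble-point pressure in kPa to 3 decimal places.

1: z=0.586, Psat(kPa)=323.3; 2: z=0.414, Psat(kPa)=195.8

Pbub = 270.515 kPa

At the bubble point ψ → 0, so ΣzᵢKᵢ = 1 with Kᵢ = Pᵢˢᵃᵗ/P ⇒ P = ΣzᵢPᵢˢᵃᵗ.
P = 0.586·323.3 + 0.414·195.8 = 270.515 kPa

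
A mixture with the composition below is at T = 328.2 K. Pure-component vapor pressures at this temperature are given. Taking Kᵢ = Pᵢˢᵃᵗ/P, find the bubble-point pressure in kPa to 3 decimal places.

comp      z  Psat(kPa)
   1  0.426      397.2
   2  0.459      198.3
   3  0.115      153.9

At the bubble point ψ → 0, so ΣzᵢKᵢ = 1 with Kᵢ = Pᵢˢᵃᵗ/P ⇒ P = ΣzᵢPᵢˢᵃᵗ.
P = 0.426·397.2 + 0.459·198.3 + 0.115·153.9 = 277.925 kPa

Pbub = 277.925 kPa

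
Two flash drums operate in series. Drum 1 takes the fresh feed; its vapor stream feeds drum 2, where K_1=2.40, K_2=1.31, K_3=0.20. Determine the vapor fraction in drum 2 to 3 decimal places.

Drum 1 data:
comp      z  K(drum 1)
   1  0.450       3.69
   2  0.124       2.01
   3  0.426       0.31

V/F (drum 2) = 0.739

Drum 1:
Newton–Raphson from ψ₁ = 0.32:
  ψ₁ = 0.320: g = 0.3679, g' = -1.347 → ψ₁ = 0.593
  ψ₁ = 0.593: g = 0.0470, g' = -1.114 → ψ₁ = 0.635
Converged at ψ₁ = 0.635.
Drum-1 compositions:
  1: x = 0.166, y = 0.613
  2: x = 0.076, y = 0.152
  3: x = 0.758, y = 0.235
Drum-2 feed = drum-1 vapor: z₂ = (0.6131, 0.1518, 0.2351).
Drum 2:
Material balance + equilibrium reduce to Σ zᵢ(Kᵢ−1)/(1+ψ₂(Kᵢ−1)) = 0.
g(0) = ΣzᵢKᵢ − 1 = 0.717 and g(1) = 1 − Σzᵢ/Kᵢ = -0.547, so a root lies in (0, 1).
Iterate (Newton) starting at ψ₂ = 0.58:
  ψ₂ = 0.580: g = 0.1627, g' = -0.900 → ψ₂ = 0.761
  ψ₂ = 0.761: g = -0.0268, g' = -1.274 → ψ₂ = 0.740
  ψ₂ = 0.740: g = -0.0008, g' = -1.203 → ψ₂ = 0.739
Converged at ψ₂ = 0.739.
  1: x = 0.301, y = 0.723
  2: x = 0.124, y = 0.162
  3: x = 0.575, y = 0.115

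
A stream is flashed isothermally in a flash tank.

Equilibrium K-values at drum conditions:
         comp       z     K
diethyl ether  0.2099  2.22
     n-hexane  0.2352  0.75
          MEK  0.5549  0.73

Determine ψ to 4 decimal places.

Let ψ = V/F and solve Σ zᵢ(Kᵢ−1)/(1+ψ(Kᵢ−1)) = 0.
g(0) = ΣzᵢKᵢ − 1 = 0.0475 and g(1) = 1 − Σzᵢ/Kᵢ = -0.1683, so a root lies in (0, 1).
Iterate (Newton) starting at ψ = 0.5:
  ψ = 0.5000: g = -0.08135, g' = -0.1938 → ψ = 0.0802
  ψ = 0.0802: g = 0.02011, g' = -0.3168 → ψ = 0.1437
  ψ = 0.1437: g = 0.00102, g' = -0.2858 → ψ = 0.1473
Converged at ψ = 0.1473.

ψ = 0.1473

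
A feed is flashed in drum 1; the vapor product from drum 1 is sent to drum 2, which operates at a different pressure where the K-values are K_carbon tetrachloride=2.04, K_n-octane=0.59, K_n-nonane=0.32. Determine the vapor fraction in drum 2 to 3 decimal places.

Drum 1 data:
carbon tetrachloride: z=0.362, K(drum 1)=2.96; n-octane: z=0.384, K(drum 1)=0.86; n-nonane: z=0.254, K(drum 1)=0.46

V/F (drum 2) = 0.314

Drum 1:
Rachford–Rice: g(ψ₁) = Σ zᵢ(Kᵢ−1)/(1+ψ₁(Kᵢ−1)) = 0.
Feasibility: ΣzᵢKᵢ = 1.519, Σzᵢ/Kᵢ = 1.121 — both > 1, two phases present.
Newton–Raphson from ψ₁ = 0.64:
  ψ₁ = 0.640: g = 0.0461, g' = -0.456 → ψ₁ = 0.741
  ψ₁ = 0.741: g = 0.0006, g' = -0.446 → ψ₁ = 0.743
Converged at ψ₁ = 0.743.
Drum-1 compositions:
  carbon tetrachloride: x = 0.147, y = 0.436
  n-octane: x = 0.429, y = 0.369
  n-nonane: x = 0.424, y = 0.195
Drum-2 feed = drum-1 vapor: z₂ = (0.4364, 0.3686, 0.1950).
Drum 2:
Let ψ₂ = V/F and solve Σ zᵢ(Kᵢ−1)/(1+ψ₂(Kᵢ−1)) = 0.
Feasibility: ΣzᵢKᵢ = 1.170, Σzᵢ/Kᵢ = 1.448 — both > 1, two phases present.
Newton iteration, ψ₂⁰ = 0.5:
  ψ₂ = 0.500: g = -0.0924, g' = -0.509 → ψ₂ = 0.319
  ψ₂ = 0.319: g = -0.0022, g' = -0.495 → ψ₂ = 0.314
Converged at ψ₂ = 0.314.
  carbon tetrachloride: x = 0.329, y = 0.671
  n-octane: x = 0.423, y = 0.250
  n-nonane: x = 0.248, y = 0.079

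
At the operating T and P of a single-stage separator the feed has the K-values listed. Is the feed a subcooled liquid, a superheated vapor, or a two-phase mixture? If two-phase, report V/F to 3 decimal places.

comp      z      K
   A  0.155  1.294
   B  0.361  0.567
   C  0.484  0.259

subcooled liquid

ΣzᵢKᵢ = 0.531; Σzᵢ/Kᵢ = 2.625.
Since ΣzᵢKᵢ < 1 the mixture is below its bubble point — single liquid phase.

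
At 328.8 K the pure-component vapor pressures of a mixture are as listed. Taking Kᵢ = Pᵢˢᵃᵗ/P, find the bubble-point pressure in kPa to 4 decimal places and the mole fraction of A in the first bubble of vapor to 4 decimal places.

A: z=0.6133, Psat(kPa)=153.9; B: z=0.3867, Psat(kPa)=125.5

Pbub = 142.9177 kPa, y_A = 0.6604

At the bubble point ψ → 0, so ΣzᵢKᵢ = 1 with Kᵢ = Pᵢˢᵃᵗ/P ⇒ P = ΣzᵢPᵢˢᵃᵗ.
P = 0.6133·153.9 + 0.3867·125.5 = 142.9177 kPa
yᵢ = zᵢPᵢˢᵃᵗ/P ⇒ y_A = 0.6133·153.9/142.9177 = 0.6604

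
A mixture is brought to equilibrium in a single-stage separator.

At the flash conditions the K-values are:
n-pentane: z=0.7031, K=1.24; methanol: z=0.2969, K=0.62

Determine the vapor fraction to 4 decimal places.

Rachford–Rice: g(ψ) = Σ zᵢ(Kᵢ−1)/(1+ψ(Kᵢ−1)) = 0.
Feasibility: ΣzᵢKᵢ = 1.0559, Σzᵢ/Kᵢ = 1.0459 — both > 1, two phases present.
Iterate (Newton) starting at ψ = 0.62:
  ψ = 0.6200: g = -0.00071, g' = -0.1041 → ψ = 0.6132
Converged at ψ = 0.6132.

ψ = 0.6132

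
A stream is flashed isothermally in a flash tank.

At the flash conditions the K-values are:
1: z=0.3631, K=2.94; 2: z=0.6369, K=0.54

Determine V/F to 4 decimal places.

V/F = 0.4610

Material balance + equilibrium reduce to Σ zᵢ(Kᵢ−1)/(1+V/F(Kᵢ−1)) = 0.
g(0) = ΣzᵢKᵢ − 1 = 0.4114 and g(1) = 1 − Σzᵢ/Kᵢ = -0.3029, so a root lies in (0, 1).
Binary case is linear: z₁(K₁−1)(1+V/F(K₂−1)) + z₂(K₂−1)(1+V/F(K₁−1)) = 0
⇒ V/F = [z₁(K₁−1)+z₂(K₂−1)] / [−(K₁−1)(K₂−1)] = 0.41144/0.89240 = 0.4610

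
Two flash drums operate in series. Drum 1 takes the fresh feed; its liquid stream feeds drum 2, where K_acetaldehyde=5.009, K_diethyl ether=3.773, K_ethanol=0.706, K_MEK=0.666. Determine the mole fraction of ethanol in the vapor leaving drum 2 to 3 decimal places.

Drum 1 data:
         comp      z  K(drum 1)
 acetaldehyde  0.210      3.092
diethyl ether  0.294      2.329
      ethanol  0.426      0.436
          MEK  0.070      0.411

y_ethanol (drum 2) = 0.549

Drum 1:
Rachford–Rice: g(ψ₁) = Σ zᵢ(Kᵢ−1)/(1+ψ₁(Kᵢ−1)) = 0.
Check two-phase: ΣzᵢKᵢ = 1.549 > 1 and Σzᵢ/Kᵢ = 1.342 > 1, so g(0) = 0.549 > 0 and g(1) = -0.342 < 0.
Newton iteration, ψ₁⁰ = 0.46:
  ψ₁ = 0.460: g = 0.0854, g' = -0.731 → ψ₁ = 0.577
  ψ₁ = 0.577: g = 0.0018, g' = -0.709 → ψ₁ = 0.579
Converged at ψ₁ = 0.579.
Drum-1 compositions:
  acetaldehyde: x = 0.095, y = 0.294
  diethyl ether: x = 0.166, y = 0.387
  ethanol: x = 0.633, y = 0.276
  MEK: x = 0.106, y = 0.044
Drum-2 feed = drum-1 liquid: z₂ = (0.0949, 0.1661, 0.6327, 0.1062).
Drum 2:
Material balance + equilibrium reduce to Σ zᵢ(Kᵢ−1)/(1+ψ₂(Kᵢ−1)) = 0.
Feasibility: ΣzᵢKᵢ = 1.620, Σzᵢ/Kᵢ = 1.119 — both > 1, two phases present.
Newton iteration, ψ₂⁰ = 0.44:
  ψ₂ = 0.440: g = 0.0900, g' = -0.547 → ψ₂ = 0.604
  ψ₂ = 0.604: g = 0.0127, g' = -0.408 → ψ₂ = 0.635
  ψ₂ = 0.635: g = 0.0003, g' = -0.390 → ψ₂ = 0.636
Converged at ψ₂ = 0.636.
  acetaldehyde: x = 0.027, y = 0.134
  diethyl ether: x = 0.060, y = 0.227
  ethanol: x = 0.778, y = 0.549
  MEK: x = 0.135, y = 0.090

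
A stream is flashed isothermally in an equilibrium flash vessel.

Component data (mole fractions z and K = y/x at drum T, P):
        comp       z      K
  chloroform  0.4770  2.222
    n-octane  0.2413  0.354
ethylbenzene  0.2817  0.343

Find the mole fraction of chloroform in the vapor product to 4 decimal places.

Let ψ = V/F and solve Σ zᵢ(Kᵢ−1)/(1+ψ(Kᵢ−1)) = 0.
Feasibility: ΣzᵢKᵢ = 1.2419, Σzᵢ/Kᵢ = 1.7176 — both > 1, two phases present.
Newton–Raphson from ψ = 0.42:
  ψ = 0.4200: g = -0.08433, g' = -0.7326 → ψ = 0.3049
  ψ = 0.3049: g = -0.00088, g' = -0.7244 → ψ = 0.3037
Converged at ψ = 0.3037.
Compositions from xᵢ = zᵢ/(1+ψ(Kᵢ−1)), yᵢ = Kᵢxᵢ:
  chloroform: x = 0.3479, y = 0.7730
  n-octane: x = 0.3002, y = 0.1063
  ethylbenzene: x = 0.3519, y = 0.1207

y_chloroform = 0.7730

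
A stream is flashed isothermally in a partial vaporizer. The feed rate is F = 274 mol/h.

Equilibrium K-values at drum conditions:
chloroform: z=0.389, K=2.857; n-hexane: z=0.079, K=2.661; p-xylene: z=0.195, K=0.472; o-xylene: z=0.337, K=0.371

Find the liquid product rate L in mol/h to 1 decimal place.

L = 138.0 mol/h

Newton–Raphson from β = 0.5:
  β = 0.500: g = -0.0029, g' = -0.810 → β = 0.496
Converged at β = 0.496.
Then V = β·F = 0.4965·274 = 136.0 mol/h and L = F − V = 138.0 mol/h.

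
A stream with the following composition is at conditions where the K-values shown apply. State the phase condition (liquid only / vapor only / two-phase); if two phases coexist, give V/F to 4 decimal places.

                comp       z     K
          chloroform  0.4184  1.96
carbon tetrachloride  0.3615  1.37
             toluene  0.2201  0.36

two-phase, V/F = 0.8737

ΣzᵢKᵢ = 1.3946; Σzᵢ/Kᵢ = 1.0887.
Both exceed 1, so a two-phase solution exists.
Rachford–Rice: g(ψ) = Σ zᵢ(Kᵢ−1)/(1+ψ(Kᵢ−1)) = 0.
Newton–Raphson from ψ = 0.5:
  ψ = 0.5000: g = 0.17712, g' = -0.4063 → ψ = 0.9360
  ψ = 0.9360: g = -0.04039, g' = -0.6950 → ψ = 0.8779
  ψ = 0.8779: g = -0.00255, g' = -0.6113 → ψ = 0.8737
Converged at ψ = 0.8737.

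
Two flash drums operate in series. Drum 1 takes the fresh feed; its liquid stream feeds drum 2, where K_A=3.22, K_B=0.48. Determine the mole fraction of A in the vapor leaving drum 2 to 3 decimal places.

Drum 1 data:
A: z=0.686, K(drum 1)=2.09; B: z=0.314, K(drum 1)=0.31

y_A (drum 2) = 0.611

Drum 1:
Newton–Raphson from ψ₁ = 0.5:
  ψ₁ = 0.500: g = 0.1532, g' = -0.690 → ψ₁ = 0.722
  ψ₁ = 0.722: g = -0.0134, g' = -0.849 → ψ₁ = 0.706
Converged at ψ₁ = 0.706.
Drum-1 compositions:
  A: x = 0.388, y = 0.810
  B: x = 0.612, y = 0.190
Drum-2 feed = drum-1 liquid: z₂ = (0.3876, 0.6124).
Drum 2:
Let ψ₂ = V/F and solve Σ zᵢ(Kᵢ−1)/(1+ψ₂(Kᵢ−1)) = 0.
Feasibility: ΣzᵢKᵢ = 1.542, Σzᵢ/Kᵢ = 1.396 — both > 1, two phases present.
Iterate (Newton) starting at ψ₂ = 0.5:
  ψ₂ = 0.500: g = -0.0225, g' = -0.731 → ψ₂ = 0.469
  ψ₂ = 0.469: g = 0.0002, g' = -0.748 → ψ₂ = 0.470
Converged at ψ₂ = 0.470.
  A: x = 0.190, y = 0.611
  B: x = 0.810, y = 0.389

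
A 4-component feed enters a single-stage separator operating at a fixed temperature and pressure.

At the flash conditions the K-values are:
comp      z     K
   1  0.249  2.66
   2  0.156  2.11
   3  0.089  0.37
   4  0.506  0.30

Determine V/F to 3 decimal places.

Newton iteration, V/F⁰ = 0.5:
  V/F = 0.500: g = -0.2896, g' = -0.946 → V/F = 0.194
  V/F = 0.194: g = -0.0187, g' = -0.900 → V/F = 0.173
Converged at V/F = 0.173.

V/F = 0.173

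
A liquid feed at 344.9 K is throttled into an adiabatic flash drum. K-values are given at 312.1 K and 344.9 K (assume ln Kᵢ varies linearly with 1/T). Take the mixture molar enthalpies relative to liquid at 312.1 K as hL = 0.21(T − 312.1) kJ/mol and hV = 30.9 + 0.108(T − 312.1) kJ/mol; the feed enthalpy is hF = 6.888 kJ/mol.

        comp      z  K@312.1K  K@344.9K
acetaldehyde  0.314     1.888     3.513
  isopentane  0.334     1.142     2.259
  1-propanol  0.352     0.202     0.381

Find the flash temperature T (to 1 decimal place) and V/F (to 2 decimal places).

T = 314.9 K, V/F = 0.21

Adiabatic flash: solve Rachford–Rice at each trial T, then check hF = ψ·hV(T) + (1−ψ)·hL(T).
  T = 312.1 K: K = (1.888, 1.142, 0.202), RR gives ψ = 0.095, H_out = 2.935 kJ/mol
  T = 344.9 K: K = (3.513, 2.259, 0.381), RR gives ψ = 0.844, H_out = 30.158 kJ/mol
  T = 328.5 K: K = (2.616, 1.634, 0.282), RR gives ψ = 0.560, H_out = 19.801 kJ/mol
  T = 320.3 K: K = (2.232, 1.372, 0.240), RR gives ψ = 0.374, H_out = 12.960 kJ/mol
  T = 316.2 K: K = (2.055, 1.253, 0.220), RR gives ψ = 0.251, H_out = 8.521 kJ/mol
  T = 314.1 K: K = (1.968, 1.195, 0.211), RR gives ψ = 0.176, H_out = 5.834 kJ/mol
Linear interpolation between T = 314.1 (H_out = 5.834) and T = 316.2 (H_out = 8.521) on hF = 6.888 gives T ≈ 314.9 K, at which ψ = 0.21.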